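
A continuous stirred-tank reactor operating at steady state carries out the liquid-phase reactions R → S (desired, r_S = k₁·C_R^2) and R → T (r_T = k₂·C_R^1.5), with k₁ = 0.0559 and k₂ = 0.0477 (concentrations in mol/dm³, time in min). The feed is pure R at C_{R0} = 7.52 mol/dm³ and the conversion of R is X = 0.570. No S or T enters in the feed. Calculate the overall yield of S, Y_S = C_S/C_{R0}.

Exit C_R = C_{R0}(1−X) = 7.52×0.430 = 3.234 mol/dm³.
Rates in a CSTR are evaluated at the outlet concentration: r_S = 0.0559×3.234^2 = 0.5845, r_T = 0.0477×3.234^1.5 = 0.2774.
Fraction of consumed R going to S: r_S/(r_S+r_T) = 0.6782.
C_S = 0.6782·C_{R0}·X = 0.6782×7.52×0.570 = 2.91 mol/dm³; Y_S = C_S/C_{R0} = 0.387.

0.387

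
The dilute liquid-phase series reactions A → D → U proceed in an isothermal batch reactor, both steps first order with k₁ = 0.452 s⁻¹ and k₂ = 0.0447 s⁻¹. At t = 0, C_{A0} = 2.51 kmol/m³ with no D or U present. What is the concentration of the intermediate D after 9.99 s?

1.75 kmol/m³

For first-order series with pure A initially, C_D(t) = k₁C_{A0}/(k₂−k₁)·(e^(−k₁t) − e^(−k₂t)).
e^(−k₁t) = e^(−0.452×9.99) = e^(−4.515) = 0.01094; e^(−k₂t) = e^(−0.4466) = 0.6398.
C_D = 0.452×2.51/(0.0447−0.452) × (0.01094−0.6398) = (-2.785)×(-0.6289) = 1.752 kmol/m³.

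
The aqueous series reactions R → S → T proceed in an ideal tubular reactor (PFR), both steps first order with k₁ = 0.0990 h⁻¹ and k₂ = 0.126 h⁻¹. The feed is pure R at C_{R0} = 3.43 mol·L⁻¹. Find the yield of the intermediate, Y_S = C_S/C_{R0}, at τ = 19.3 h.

For first-order series with pure R initially, C_S(τ) = k₁C_{R0}/(k₂−k₁)·(e^(−k₁τ) − e^(−k₂τ)).
e^(−k₁τ) = e^(−0.0990×19.3) = e^(−1.911) = 0.1480; e^(−k₂τ) = e^(−2.432) = 0.08788.
C_S = 0.0990×3.43/(0.126−0.0990) × (0.1480−0.08788) = 12.58×0.06010 = 0.7558 mol·L⁻¹.
Y_S = C_S/C_{R0} = 0.7558/3.43 = 0.220.

0.220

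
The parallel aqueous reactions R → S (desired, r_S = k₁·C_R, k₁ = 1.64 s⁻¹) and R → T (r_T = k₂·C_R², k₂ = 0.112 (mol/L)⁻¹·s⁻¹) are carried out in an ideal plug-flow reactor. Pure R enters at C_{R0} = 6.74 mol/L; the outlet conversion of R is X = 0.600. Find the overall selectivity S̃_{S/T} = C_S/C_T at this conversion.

3.15

C_R = C_{R0}(1−X) = 2.696 mol/L.
Along a PFR/batch, dC_S/dC_R = −r_S/(r_S+r_T) = −k₁/(k₁+k₂·C_R).
Integrating from C_{R0} to C_R: C_S = (1.64/0.112)·ln[(1.64+0.112·6.74)/(1.64+0.112·2.70)] = 14.64·ln(2.395/1.942) = 3.070 mol/L.
C_T = (C_{R0}−C_R)−C_S = 0.9743 mol/L; S̃_{S/T} = 3.070/0.9743 = 3.15.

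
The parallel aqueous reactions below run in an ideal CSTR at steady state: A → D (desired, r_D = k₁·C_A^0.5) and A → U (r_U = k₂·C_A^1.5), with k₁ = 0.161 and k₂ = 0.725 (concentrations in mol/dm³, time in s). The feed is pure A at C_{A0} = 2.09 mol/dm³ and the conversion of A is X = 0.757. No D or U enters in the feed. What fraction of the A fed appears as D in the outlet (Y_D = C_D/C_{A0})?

Exit C_A = C_{A0}(1−X) = 2.09×0.243 = 0.5079 mol/dm³.
Rates in a CSTR are evaluated at the outlet concentration: r_D = 0.161×0.5079^0.5 = 0.1147, r_U = 0.725×0.5079^1.5 = 0.2624.
Fraction of consumed A going to D: r_D/(r_D+r_U) = 0.3042.
C_D = 0.3042·C_{A0}·X = 0.3042×2.09×0.757 = 0.481 mol/dm³; Y_D = C_D/C_{A0} = 0.230.

0.230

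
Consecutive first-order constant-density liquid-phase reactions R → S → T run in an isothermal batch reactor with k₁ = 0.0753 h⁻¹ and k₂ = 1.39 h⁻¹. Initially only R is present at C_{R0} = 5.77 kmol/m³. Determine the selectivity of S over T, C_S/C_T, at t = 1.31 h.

For first-order series with pure R initially, C_S(t) = k₁C_{R0}/(k₂−k₁)·(e^(−k₁t) − e^(−k₂t)).
e^(−k₁t) = e^(−0.0753×1.31) = e^(−0.09864) = 0.9061; e^(−k₂t) = e^(−1.821) = 0.1619.
C_S = 0.0753×5.77/(1.39−0.0753) × (0.9061−0.1619) = 0.3305×0.7442 = 0.2459 kmol/m³.
C_R = C_{R0}e^(−k₁t) = 5.228 kmol/m³, so C_T = C_{R0}−C_R−C_S = 0.2961 kmol/m³; C_S/C_T = 0.831.

0.831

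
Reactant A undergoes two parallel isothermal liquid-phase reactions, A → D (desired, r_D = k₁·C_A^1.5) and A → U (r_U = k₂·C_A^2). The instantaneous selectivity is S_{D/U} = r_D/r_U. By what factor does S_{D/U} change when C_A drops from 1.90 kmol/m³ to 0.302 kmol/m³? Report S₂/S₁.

2.51

S_{D/U} = (k₁/k₂)·C_A^-0.5, so S₂/S₁ = (C_{A,2}/C_{A,1})^-0.5.
= (0.302/1.90)^(-0.5) = (0.1589)^(-0.5) = 2.51.
Selectivity toward D rises as C_A falls — low-concentration operation is favoured.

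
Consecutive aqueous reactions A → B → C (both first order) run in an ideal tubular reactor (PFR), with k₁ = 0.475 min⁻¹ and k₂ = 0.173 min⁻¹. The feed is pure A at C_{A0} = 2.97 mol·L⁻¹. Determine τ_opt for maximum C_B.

The intermediate peaks when r₁ = r₂, i.e. k₁e^(−k₁τ) = k₂e^(−k₂τ), giving τ_opt = ln(k₂/k₁)/(k₂−k₁).
= ln(0.173/0.475)/(0.173−0.475) = ln(0.3642)/-0.3020 = -1.010/-0.3020 = 3.34 min.

3.34 min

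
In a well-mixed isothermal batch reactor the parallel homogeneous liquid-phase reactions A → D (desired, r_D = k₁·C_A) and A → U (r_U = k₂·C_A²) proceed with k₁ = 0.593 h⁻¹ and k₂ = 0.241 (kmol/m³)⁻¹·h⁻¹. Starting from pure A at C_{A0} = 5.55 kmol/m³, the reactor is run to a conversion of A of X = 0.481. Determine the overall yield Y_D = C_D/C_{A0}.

C_A = C_{A0}(1−X) = 2.880 kmol/m³.
Along a PFR/batch, dC_D/dC_A = −r_D/(r_D+r_U) = −k₁/(k₁+k₂·C_A).
Integrating from C_{A0} to C_A: C_D = (0.593/0.241)·ln[(0.593+0.241·5.55)/(0.593+0.241·2.88)] = 2.461·ln(1.931/1.287) = 0.9974 kmol/m³.
Y_D = C_D/C_{A0} = 0.9974/5.55 = 0.180.

0.180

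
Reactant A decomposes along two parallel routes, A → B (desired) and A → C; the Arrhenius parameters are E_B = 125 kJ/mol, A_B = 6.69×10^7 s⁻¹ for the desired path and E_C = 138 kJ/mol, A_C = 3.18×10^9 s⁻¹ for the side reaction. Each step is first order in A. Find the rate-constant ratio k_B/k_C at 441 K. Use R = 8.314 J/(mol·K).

With equal orders, S_{B/C} = k_B/k_C = (A_B/A_C)·exp[(E_C−E_B)/(RT)].
(E_C−E_B)/(RT) = (138−125)×10³/(8.314×441) = 13000/3666 = 3.546.
k_B/k_C = (6.69×10^7/3.18×10^9)·exp(3.546) = 0.02104 × 34.66 = 0.729.
Since E_B < E_C, lowering the temperature improves selectivity toward B.

0.729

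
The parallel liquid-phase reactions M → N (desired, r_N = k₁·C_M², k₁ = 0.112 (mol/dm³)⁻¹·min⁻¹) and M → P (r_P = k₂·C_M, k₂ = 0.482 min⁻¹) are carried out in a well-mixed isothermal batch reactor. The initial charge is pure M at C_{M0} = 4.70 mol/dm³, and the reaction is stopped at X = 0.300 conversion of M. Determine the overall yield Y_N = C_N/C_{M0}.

0.144

C_M = C_{M0}(1−X) = 3.290 mol/dm³.
Along a PFR/batch, dC_P/dC_M = −r_P/(r_N+r_P) = −k₂/(k₂+k₁·C_M).
Integrating from C_{M0} to C_M: C_P = (0.482/0.112)·ln[(0.482+0.112·4.70)/(0.482+0.112·3.29)] = 4.304·ln(1.008/0.8505) = 0.7330 mol/dm³.
Then C_N = (C_{M0}−C_M) − C_P = 1.410 − 0.7330 = 0.6770 mol/dm³.
Y_N = C_N/C_{M0} = 0.6770/4.70 = 0.144.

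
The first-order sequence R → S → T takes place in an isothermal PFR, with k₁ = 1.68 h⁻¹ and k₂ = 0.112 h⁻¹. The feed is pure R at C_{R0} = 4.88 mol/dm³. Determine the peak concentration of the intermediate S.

For a first-order series the maximum intermediate yield is C_{S,max}/C_{R0} = (k₁/k₂)^[k₂/(k₂−k₁)].
= (1.68/0.112)^(0.112/(0.112−1.68)) = (15.00)^(-0.07143) = 0.8241.
C_{S,max} = 0.8241×4.88 = 4.02 mol/dm³.

4.02 mol/dm³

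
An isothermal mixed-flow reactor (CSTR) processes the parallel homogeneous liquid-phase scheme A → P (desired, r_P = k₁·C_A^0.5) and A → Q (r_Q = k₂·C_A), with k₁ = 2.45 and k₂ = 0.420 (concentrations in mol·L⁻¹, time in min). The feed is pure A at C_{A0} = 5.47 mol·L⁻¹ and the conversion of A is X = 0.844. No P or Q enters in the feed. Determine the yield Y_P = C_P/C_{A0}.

Exit C_A = C_{A0}(1−X) = 5.47×0.156 = 0.8533 mol·L⁻¹.
In a CSTR the entire volume is at exit conditions, so r_P = 2.45×0.8533^0.5 = 2.263 and r_Q = 0.420×0.8533 = 0.3584.
Fraction of consumed A going to P: r_P/(r_P+r_Q) = 0.8633.
C_P = 0.8633·C_{A0}·X = 0.8633×5.47×0.844 = 3.99 mol·L⁻¹; Y_P = C_P/C_{A0} = 0.729.

0.729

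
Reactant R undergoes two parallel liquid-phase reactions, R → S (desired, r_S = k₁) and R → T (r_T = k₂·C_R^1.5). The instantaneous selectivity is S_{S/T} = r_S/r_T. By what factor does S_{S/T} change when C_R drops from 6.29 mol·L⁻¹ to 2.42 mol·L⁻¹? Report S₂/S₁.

4.19

S_{S/T} = (k₁/k₂)·C_R^-1.5, so S₂/S₁ = (C_{R,2}/C_{R,1})^-1.5.
= (2.42/6.29)^(-1.5) = (0.3847)^(-1.5) = 4.19.
Selectivity toward S rises as C_R falls — low-concentration operation is favoured.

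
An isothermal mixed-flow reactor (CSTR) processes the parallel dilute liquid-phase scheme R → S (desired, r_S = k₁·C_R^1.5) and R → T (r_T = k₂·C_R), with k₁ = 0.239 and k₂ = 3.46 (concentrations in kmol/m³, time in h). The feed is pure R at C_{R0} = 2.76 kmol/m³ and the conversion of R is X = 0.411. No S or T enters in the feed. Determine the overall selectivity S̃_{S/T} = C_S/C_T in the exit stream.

0.0881

Exit C_R = C_{R0}(1−X) = 2.76×0.589 = 1.626 kmol/m³.
A CSTR operates uniformly at the exit composition, giving r_S = 0.4954 and r_T = 5.625 (each k·C_R^n at C_R = 1.626).
Overall selectivity = C_S/C_T = r_Sτ/(r_Tτ) = r_S/r_T = 0.0881.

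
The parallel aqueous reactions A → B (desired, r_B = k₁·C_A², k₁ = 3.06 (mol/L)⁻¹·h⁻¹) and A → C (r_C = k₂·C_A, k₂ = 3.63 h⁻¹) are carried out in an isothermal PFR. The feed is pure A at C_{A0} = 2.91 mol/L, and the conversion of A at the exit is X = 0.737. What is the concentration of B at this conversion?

C_A = C_{A0}(1−X) = 0.7653 mol/L.
Along a PFR/batch, dC_C/dC_A = −r_C/(r_B+r_C) = −k₂/(k₂+k₁·C_A).
Integrating from C_{A0} to C_A: C_C = (3.63/3.06)·ln[(3.63+3.06·2.91)/(3.63+3.06·0.765)] = 1.186·ln(12.53/5.972) = 0.8795 mol/L.
Then C_B = (C_{A0}−C_A) − C_C = 2.145 − 0.8795 = 1.265 mol/L.

1.27 mol/L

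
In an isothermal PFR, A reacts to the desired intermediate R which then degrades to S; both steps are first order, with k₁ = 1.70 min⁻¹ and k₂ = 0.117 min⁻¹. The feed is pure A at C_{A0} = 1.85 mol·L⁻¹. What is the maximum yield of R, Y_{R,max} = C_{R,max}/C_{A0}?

0.821

For a first-order series the maximum intermediate yield is C_{R,max}/C_{A0} = (k₁/k₂)^[k₂/(k₂−k₁)].
= (1.70/0.117)^(0.117/(0.117−1.70)) = (14.53)^(-0.07391) = 0.8205.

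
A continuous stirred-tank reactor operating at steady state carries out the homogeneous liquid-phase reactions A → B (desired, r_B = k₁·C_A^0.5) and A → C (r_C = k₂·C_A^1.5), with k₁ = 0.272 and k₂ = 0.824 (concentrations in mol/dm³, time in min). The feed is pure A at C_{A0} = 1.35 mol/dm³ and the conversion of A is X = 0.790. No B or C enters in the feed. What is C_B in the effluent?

Exit C_A = C_{A0}(1−X) = 1.35×0.210 = 0.2835 mol/dm³.
A CSTR operates uniformly at the exit composition, giving r_B = 0.1448 and r_C = 0.1244 (each k·C_A^n at C_A = 0.2835).
Fraction of consumed A going to B: r_B/(r_B+r_C) = 0.5380.
C_B = 0.5380·C_{A0}·X = 0.5380×1.35×0.790 = 0.574 mol/dm³.

0.574 mol/dm³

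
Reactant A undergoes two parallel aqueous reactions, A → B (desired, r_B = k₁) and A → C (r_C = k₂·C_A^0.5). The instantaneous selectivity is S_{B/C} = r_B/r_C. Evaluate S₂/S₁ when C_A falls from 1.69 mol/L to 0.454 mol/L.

S_{B/C} = (k₁/k₂)·C_A^-0.5, so S₂/S₁ = (C_{A,2}/C_{A,1})^-0.5.
= (0.454/1.69)^(-0.5) = (0.2686)^(-0.5) = 1.93.

1.93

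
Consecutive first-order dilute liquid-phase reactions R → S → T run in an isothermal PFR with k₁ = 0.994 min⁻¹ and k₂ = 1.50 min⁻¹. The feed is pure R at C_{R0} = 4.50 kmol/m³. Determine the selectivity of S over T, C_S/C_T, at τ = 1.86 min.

The intermediate concentration in a first-order A→B→C sequence is C_S = k₁C_{R0}(e^(−k₁τ) − e^(−k₂τ))/(k₂−k₁).
e^(−k₁τ) = e^(−0.994×1.86) = e^(−1.849) = 0.1574; e^(−k₂τ) = e^(−2.790) = 0.06142.
C_S = 0.994×4.50/(1.50−0.994) × (0.1574−0.06142) = 8.840×0.09600 = 0.8486 kmol/m³.
C_R = C_{R0}e^(−k₁τ) = 0.7084 kmol/m³, so C_T = C_{R0}−C_R−C_S = 2.943 kmol/m³; C_S/C_T = 0.288.

0.288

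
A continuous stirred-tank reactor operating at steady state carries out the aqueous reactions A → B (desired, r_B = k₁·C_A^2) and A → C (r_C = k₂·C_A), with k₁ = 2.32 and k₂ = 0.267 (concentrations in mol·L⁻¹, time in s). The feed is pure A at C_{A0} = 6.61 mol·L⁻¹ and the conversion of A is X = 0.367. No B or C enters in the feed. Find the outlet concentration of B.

Exit C_A = C_{A0}(1−X) = 6.61×0.633 = 4.184 mol·L⁻¹.
Rates in a CSTR are evaluated at the outlet concentration: r_B = 2.32×4.184^2 = 40.62, r_C = 0.267×4.184 = 1.117.
Fraction of consumed A going to B: r_B/(r_B+r_C) = 0.9732.
C_B = 0.9732·C_{A0}·X = 0.9732×6.61×0.367 = 2.36 mol·L⁻¹.

2.36 mol·L⁻¹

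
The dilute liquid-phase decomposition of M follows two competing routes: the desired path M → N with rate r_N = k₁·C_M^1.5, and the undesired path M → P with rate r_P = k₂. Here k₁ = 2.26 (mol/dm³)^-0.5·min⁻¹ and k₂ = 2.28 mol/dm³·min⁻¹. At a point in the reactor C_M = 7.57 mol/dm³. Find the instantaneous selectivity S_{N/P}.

20.6

S_{N/P} = r_N/r_P = (k₁·C_M^1.5)/(k₂) = (k₁/k₂)·C_M^1.5.
= (2.26×7.570^1.5) / (2.28) = 47.07/2.280 = 20.6.
Since the desired path is higher order in M, keeping C_M high (PFR or concentrated feed) favours N.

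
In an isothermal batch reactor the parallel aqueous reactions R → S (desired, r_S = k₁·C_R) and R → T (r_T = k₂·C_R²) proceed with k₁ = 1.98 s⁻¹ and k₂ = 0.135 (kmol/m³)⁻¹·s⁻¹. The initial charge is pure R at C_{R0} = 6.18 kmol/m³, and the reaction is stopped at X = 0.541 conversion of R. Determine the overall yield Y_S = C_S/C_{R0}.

C_R = C_{R0}(1−X) = 2.837 kmol/m³.
Along a PFR/batch, dC_S/dC_R = −r_S/(r_S+r_T) = −k₁/(k₁+k₂·C_R).
Integrating from C_{R0} to C_R: C_S = (1.98/0.135)·ln[(1.98+0.135·6.18)/(1.98+0.135·2.84)] = 14.67·ln(2.814/2.363) = 2.564 kmol/m³.
Y_S = C_S/C_{R0} = 2.564/6.18 = 0.415.

0.415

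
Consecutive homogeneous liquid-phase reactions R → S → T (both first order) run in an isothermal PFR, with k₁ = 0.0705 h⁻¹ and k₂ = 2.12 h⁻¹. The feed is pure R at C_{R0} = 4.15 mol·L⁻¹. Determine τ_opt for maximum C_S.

1.66 h

Setting dC_S/dτ = 0 gives τ_opt = ln(k₂/k₁)/(k₂−k₁).
= ln(2.12/0.0705)/(2.12−0.0705) = ln(30.07)/2.050 = 3.404/2.050 = 1.66 h.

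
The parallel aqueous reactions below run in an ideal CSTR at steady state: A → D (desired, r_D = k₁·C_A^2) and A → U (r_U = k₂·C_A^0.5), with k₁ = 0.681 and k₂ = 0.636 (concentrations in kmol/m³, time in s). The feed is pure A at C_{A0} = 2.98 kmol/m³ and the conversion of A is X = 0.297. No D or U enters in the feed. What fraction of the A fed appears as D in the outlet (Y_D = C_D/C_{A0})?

Exit C_A = C_{A0}(1−X) = 2.98×0.703 = 2.095 kmol/m³.
In a CSTR the entire volume is at exit conditions, so r_D = 0.681×2.095^2 = 2.989 and r_U = 0.636×2.095^0.5 = 0.9205.
Fraction of consumed A going to D: r_D/(r_D+r_U) = 0.7645.
C_D = 0.7645·C_{A0}·X = 0.7645×2.98×0.297 = 0.677 kmol/m³; Y_D = C_D/C_{A0} = 0.227.

0.227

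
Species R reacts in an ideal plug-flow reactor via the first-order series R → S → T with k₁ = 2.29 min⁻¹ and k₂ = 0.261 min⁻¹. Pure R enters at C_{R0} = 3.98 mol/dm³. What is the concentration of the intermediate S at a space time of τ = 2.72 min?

2.20 mol/dm³

Solving the coupled first-order balances gives C_S(τ) = [k₁/(k₂−k₁)]·C_{R0}·(e^(−k₁τ) − e^(−k₂τ)).
e^(−k₁τ) = e^(−2.29×2.72) = e^(−6.229) = 0.001972; e^(−k₂τ) = e^(−0.7099) = 0.4917.
C_S = 2.29×3.98/(0.261−2.29) × (0.001972−0.4917) = (-4.492)×(-0.4897) = 2.200 mol/dm³.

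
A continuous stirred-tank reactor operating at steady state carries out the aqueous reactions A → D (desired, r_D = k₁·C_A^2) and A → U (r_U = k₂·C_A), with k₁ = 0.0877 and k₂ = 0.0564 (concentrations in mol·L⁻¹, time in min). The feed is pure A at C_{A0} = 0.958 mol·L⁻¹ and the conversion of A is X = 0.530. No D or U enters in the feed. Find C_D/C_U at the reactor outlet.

0.700

Exit C_A = C_{A0}(1−X) = 0.958×0.470 = 0.4503 mol·L⁻¹.
A CSTR operates uniformly at the exit composition, giving r_D = 0.01778 and r_U = 0.02539 (each k·C_A^n at C_A = 0.4503).
Overall selectivity = C_D/C_U = r_Dτ/(r_Uτ) = r_D/r_U = 0.700.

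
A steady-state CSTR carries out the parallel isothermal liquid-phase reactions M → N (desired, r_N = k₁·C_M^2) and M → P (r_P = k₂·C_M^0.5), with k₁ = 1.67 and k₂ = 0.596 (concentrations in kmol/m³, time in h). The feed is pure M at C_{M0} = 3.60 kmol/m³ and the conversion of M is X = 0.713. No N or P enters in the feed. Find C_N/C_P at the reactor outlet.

2.94

Exit C_M = C_{M0}(1−X) = 3.60×0.287 = 1.033 kmol/m³.
A CSTR operates uniformly at the exit composition, giving r_N = 1.783 and r_P = 0.6058 (each k·C_M^n at C_M = 1.033).
Overall selectivity = C_N/C_P = r_Nτ/(r_Pτ) = r_N/r_P = 2.94.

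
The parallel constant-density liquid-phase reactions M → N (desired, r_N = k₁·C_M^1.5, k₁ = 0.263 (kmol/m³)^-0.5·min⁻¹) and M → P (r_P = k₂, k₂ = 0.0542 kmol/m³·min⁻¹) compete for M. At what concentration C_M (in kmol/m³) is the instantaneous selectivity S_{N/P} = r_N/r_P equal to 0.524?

0.227 kmol/m³

S_{N/P} = (k₁/k₂)·C_M^1.5 ⇒ C_M = (S·k₂/k₁)^(1/1.5).
= (0.524×0.0542/0.263)^(0.6667) = (0.1080)^(0.6667) = 0.227 kmol/m³.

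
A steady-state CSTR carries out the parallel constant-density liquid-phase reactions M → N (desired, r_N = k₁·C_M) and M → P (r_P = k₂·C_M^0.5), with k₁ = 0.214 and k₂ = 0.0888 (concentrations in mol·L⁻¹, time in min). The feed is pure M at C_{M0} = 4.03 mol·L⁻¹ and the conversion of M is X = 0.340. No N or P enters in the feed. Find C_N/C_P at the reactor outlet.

3.93

Exit C_M = C_{M0}(1−X) = 4.03×0.660 = 2.660 mol·L⁻¹.
Rates in a CSTR are evaluated at the outlet concentration: r_N = 0.214×2.660 = 0.5692, r_P = 0.0888×2.660^0.5 = 0.1448.
Overall selectivity = C_N/C_P = r_Nτ/(r_Pτ) = r_N/r_P = 3.93.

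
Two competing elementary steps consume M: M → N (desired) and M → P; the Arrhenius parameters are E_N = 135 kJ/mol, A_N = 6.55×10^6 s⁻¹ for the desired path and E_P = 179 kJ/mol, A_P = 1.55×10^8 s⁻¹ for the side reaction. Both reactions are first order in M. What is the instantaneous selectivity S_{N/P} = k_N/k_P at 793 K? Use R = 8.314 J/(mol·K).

With equal orders, S_{N/P} = k_N/k_P = (A_N/A_P)·exp[(E_P−E_N)/(RT)].
(E_P−E_N)/(RT) = (179−135)×10³/(8.314×793) = 44000/6593 = 6.674.
k_N/k_P = (6.55×10^6/1.55×10^8)·exp(6.674) = 0.04226 × 791.4 = 33.4.
Since E_N < E_P, lowering the temperature improves selectivity toward N.

33.4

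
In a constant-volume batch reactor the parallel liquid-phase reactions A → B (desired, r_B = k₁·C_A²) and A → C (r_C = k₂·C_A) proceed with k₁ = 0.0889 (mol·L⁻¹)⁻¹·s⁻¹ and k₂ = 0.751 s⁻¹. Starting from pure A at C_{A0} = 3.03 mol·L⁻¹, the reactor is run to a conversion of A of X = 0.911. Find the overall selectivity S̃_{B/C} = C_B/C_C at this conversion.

C_A = C_{A0}(1−X) = 0.2697 mol·L⁻¹.
Along a PFR/batch, dC_C/dC_A = −r_C/(r_B+r_C) = −k₂/(k₂+k₁·C_A).
Integrating from C_{A0} to C_A: C_C = (0.751/0.0889)·ln[(0.751+0.0889·3.03)/(0.751+0.0889·0.270)] = 8.448·ln(1.020/0.7750) = 2.324 mol·L⁻¹.
Then C_B = (C_{A0}−C_A) − C_C = 2.760 − 2.324 = 0.4365 mol·L⁻¹.
S̃_{B/C} = C_B/C_C = 0.4365/2.324 = 0.188.

0.188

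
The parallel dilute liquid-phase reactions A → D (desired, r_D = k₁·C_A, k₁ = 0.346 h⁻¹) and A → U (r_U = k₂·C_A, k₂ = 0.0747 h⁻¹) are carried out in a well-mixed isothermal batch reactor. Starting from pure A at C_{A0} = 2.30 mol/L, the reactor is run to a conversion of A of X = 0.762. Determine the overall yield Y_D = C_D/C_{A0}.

0.627

C_A = C_{A0}(1−X) = 0.5474 mol/L.
Both paths are first order in A, so the instantaneous fraction to D is constant: dC_D/d(−C_A) = k₁/(k₁+k₂) = 0.8224.
C_D = 0.8224·(C_{A0}−C_A) = 0.8224×1.753 = 1.44 mol/L.
Y_D = C_D/C_{A0} = 1.441/2.30 = 0.627.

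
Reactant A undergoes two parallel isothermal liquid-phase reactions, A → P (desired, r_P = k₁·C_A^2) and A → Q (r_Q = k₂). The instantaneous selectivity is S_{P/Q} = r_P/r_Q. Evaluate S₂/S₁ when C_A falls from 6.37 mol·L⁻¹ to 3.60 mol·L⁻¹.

S_{P/Q} = (k₁/k₂)·C_A^2, so S₂/S₁ = (C_{A,2}/C_{A,1})^2.
= (3.60/6.37)^2 = (0.5651)^2 = 0.319.

0.319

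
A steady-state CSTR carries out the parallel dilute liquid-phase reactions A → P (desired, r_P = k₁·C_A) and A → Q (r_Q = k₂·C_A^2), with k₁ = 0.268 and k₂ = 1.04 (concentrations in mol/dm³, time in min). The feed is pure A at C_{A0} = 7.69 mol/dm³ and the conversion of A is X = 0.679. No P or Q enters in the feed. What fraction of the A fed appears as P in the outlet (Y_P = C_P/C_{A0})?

0.0642

Exit C_A = C_{A0}(1−X) = 7.69×0.321 = 2.468 mol/dm³.
A CSTR operates uniformly at the exit composition, giving r_P = 0.6616 and r_Q = 6.337 (each k·C_A^n at C_A = 2.468).
Fraction of consumed A going to P: r_P/(r_P+r_Q) = 0.09452.
C_P = 0.09452·C_{A0}·X = 0.09452×7.69×0.679 = 0.494 mol/dm³; Y_P = C_P/C_{A0} = 0.0642.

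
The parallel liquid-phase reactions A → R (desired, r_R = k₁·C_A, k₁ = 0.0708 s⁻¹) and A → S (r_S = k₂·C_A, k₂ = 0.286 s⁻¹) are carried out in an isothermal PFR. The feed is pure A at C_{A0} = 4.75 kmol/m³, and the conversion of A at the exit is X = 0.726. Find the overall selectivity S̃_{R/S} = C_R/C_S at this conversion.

C_A = C_{A0}(1−X) = 1.302 kmol/m³.
Both paths are first order in A, so the instantaneous fraction to R is constant: dC_R/d(−C_A) = k₁/(k₁+k₂) = 0.1984.
C_R = 0.1984·(C_{A0}−C_A) = 0.1984×3.449 = 0.684 kmol/m³.
C_S = (C_{A0}−C_A)−C_R = 2.764 kmol/m³; S̃_{R/S} = 0.6843/2.764 = 0.248.

0.248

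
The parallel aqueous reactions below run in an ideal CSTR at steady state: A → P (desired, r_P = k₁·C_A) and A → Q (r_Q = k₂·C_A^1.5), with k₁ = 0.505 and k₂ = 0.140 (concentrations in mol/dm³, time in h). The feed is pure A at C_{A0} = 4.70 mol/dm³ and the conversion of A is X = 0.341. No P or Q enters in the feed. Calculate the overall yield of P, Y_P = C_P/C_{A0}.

Exit C_A = C_{A0}(1−X) = 4.70×0.659 = 3.097 mol/dm³.
Rates in a CSTR are evaluated at the outlet concentration: r_P = 0.505×3.097 = 1.564, r_Q = 0.140×3.097^1.5 = 0.7631.
Fraction of consumed A going to P: r_P/(r_P+r_Q) = 0.6721.
C_P = 0.6721·C_{A0}·X = 0.6721×4.70×0.341 = 1.08 mol/dm³; Y_P = C_P/C_{A0} = 0.229.

0.229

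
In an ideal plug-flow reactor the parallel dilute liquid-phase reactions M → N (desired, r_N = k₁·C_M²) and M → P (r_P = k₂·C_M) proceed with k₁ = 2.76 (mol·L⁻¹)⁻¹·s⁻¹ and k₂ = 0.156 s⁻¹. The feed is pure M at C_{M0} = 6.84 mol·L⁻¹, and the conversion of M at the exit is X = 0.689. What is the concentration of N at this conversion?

4.65 mol·L⁻¹

C_M = C_{M0}(1−X) = 2.127 mol·L⁻¹.
Along a PFR/batch, dC_P/dC_M = −r_P/(r_N+r_P) = −k₂/(k₂+k₁·C_M).
Integrating from C_{M0} to C_M: C_P = (0.156/2.76)·ln[(0.156+2.76·6.84)/(0.156+2.76·2.13)] = 0.05652·ln(19.03/6.027) = 0.06500 mol·L⁻¹.
Then C_N = (C_{M0}−C_M) − C_P = 4.713 − 0.06500 = 4.648 mol·L⁻¹.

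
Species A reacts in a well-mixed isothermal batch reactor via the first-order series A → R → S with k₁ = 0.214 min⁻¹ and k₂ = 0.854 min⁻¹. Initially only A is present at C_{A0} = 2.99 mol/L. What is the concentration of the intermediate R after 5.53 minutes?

The intermediate concentration in a first-order A→B→C sequence is C_R = k₁C_{A0}(e^(−k₁t) − e^(−k₂t))/(k₂−k₁).
e^(−k₁t) = e^(−0.214×5.53) = e^(−1.183) = 0.3062; e^(−k₂t) = e^(−4.723) = 0.008892.
C_R = 0.214×2.99/(0.854−0.214) × (0.3062−0.008892) = 0.9998×0.2973 = 0.2973 mol/L.

0.297 mol/L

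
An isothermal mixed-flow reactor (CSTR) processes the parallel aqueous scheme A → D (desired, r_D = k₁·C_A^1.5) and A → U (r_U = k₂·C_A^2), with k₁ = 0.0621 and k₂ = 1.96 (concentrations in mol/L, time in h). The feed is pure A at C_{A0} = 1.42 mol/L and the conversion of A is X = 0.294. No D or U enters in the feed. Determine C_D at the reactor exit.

0.0128 mol/L

Exit C_A = C_{A0}(1−X) = 1.42×0.706 = 1.003 mol/L.
In a CSTR the entire volume is at exit conditions, so r_D = 0.0621×1.003^1.5 = 0.06233 and r_U = 1.96×1.003^2 = 1.970.
Fraction of consumed A going to D: r_D/(r_D+r_U) = 0.03067.
C_D = 0.03067·C_{A0}·X = 0.03067×1.42×0.294 = 0.0128 mol/L.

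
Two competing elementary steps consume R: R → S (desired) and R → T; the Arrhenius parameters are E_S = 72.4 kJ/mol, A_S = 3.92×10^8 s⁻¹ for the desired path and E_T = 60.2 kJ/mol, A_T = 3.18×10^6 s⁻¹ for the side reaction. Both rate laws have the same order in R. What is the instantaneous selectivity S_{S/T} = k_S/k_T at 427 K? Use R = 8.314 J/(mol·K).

With equal orders, S_{S/T} = k_S/k_T = (A_S/A_T)·exp[(E_T−E_S)/(RT)].
(E_T−E_S)/(RT) = (60.2−72.4)×10³/(8.314×427) = -12200/3550 = -3.437.
k_S/k_T = (3.92×10^8/3.18×10^6)·exp(-3.437) = 123.3 × 0.03218 = 3.97.

3.97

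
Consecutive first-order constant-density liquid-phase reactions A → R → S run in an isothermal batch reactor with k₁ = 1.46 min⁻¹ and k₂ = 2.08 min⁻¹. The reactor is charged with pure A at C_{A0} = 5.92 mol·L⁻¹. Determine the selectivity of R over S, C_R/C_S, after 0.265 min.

Solving the coupled first-order balances gives C_R(t) = [k₁/(k₂−k₁)]·C_{A0}·(e^(−k₁t) − e^(−k₂t)).
e^(−k₁t) = e^(−1.46×0.265) = e^(−0.3869) = 0.6792; e^(−k₂t) = e^(−0.5512) = 0.5763.
C_R = 1.46×5.92/(2.08−1.46) × (0.6792−0.5763) = 13.94×0.1029 = 1.435 mol·L⁻¹.
C_A = C_{A0}e^(−k₁t) = 4.021 mol·L⁻¹, so C_S = C_{A0}−C_A−C_R = 0.4649 mol·L⁻¹; C_R/C_S = 3.09.

3.09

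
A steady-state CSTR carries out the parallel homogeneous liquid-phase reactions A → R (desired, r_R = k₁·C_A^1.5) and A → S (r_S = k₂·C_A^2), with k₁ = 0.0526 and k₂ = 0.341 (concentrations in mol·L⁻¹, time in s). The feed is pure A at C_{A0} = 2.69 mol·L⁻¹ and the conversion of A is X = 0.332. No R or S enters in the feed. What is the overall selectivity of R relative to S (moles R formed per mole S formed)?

0.115

Exit C_A = C_{A0}(1−X) = 2.69×0.668 = 1.797 mol·L⁻¹.
Rates in a CSTR are evaluated at the outlet concentration: r_R = 0.0526×1.797^1.5 = 0.1267, r_S = 0.341×1.797^2 = 1.101.
Overall selectivity = C_R/C_S = r_Rτ/(r_Sτ) = r_R/r_S = 0.115.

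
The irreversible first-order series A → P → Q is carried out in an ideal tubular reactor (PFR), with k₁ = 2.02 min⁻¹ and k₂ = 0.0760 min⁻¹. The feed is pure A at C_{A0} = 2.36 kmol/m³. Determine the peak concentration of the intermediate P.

2.08 kmol/m³

Evaluating C_P at τ_opt = ln(k₂/k₁)/(k₂−k₁) gives C_{P,max}/C_{A0} = (k₁/k₂)^[k₂/(k₂−k₁)].
= (2.02/0.0760)^(0.0760/(0.0760−2.02)) = (26.58)^(-0.03909) = 0.8796.
C_{P,max} = 0.8796×2.36 = 2.08 kmol/m³.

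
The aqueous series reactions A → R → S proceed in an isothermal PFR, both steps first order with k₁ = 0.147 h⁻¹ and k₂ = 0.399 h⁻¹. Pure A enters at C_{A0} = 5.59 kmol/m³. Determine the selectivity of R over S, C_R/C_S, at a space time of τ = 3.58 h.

1.00

The intermediate concentration in a first-order A→B→C sequence is C_R = k₁C_{A0}(e^(−k₁τ) − e^(−k₂τ))/(k₂−k₁).
e^(−k₁τ) = e^(−0.147×3.58) = e^(−0.5263) = 0.5908; e^(−k₂τ) = e^(−1.428) = 0.2397.
C_R = 0.147×5.59/(0.399−0.147) × (0.5908−0.2397) = 3.261×0.3511 = 1.145 kmol/m³.
C_A = C_{A0}e^(−k₁τ) = 3.303 kmol/m³, so C_S = C_{A0}−C_A−C_R = 1.142 kmol/m³; C_R/C_S = 1.00.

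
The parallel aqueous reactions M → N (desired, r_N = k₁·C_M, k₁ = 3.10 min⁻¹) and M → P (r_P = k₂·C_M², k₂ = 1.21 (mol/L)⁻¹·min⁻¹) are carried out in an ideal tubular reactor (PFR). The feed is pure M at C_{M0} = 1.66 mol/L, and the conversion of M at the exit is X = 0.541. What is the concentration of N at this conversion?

0.613 mol/L

C_M = C_{M0}(1−X) = 0.7619 mol/L.
Along a PFR/batch, dC_N/dC_M = −r_N/(r_N+r_P) = −k₁/(k₁+k₂·C_M).
Integrating from C_{M0} to C_M: C_N = (3.10/1.21)·ln[(3.10+1.21·1.66)/(3.10+1.21·0.762)] = 2.562·ln(5.109/4.022) = 0.6127 mol/L.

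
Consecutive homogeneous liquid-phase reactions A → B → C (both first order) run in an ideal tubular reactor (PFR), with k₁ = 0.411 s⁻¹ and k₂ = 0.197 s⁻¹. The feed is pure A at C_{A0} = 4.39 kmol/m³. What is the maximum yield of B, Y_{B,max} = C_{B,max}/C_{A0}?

0.508

Evaluating C_B at τ_opt = ln(k₂/k₁)/(k₂−k₁) gives C_{B,max}/C_{A0} = (k₁/k₂)^[k₂/(k₂−k₁)].
= (0.411/0.197)^(0.197/(0.197−0.411)) = (2.086)^(-0.9206) = 0.5082.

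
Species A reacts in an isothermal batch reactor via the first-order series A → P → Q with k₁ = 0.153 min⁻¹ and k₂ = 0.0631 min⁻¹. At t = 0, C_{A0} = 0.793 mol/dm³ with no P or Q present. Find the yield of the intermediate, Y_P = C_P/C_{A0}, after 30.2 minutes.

The intermediate concentration in a first-order A→B→C sequence is C_P = k₁C_{A0}(e^(−k₁t) − e^(−k₂t))/(k₂−k₁).
e^(−k₁t) = e^(−0.153×30.2) = e^(−4.621) = 0.009847; e^(−k₂t) = e^(−1.906) = 0.1487.
C_P = 0.153×0.793/(0.0631−0.153) × (0.009847−0.1487) = (-1.350)×(-0.1389) = 0.1874 mol/dm³.
Y_P = C_P/C_{A0} = 0.1874/0.793 = 0.236.

0.236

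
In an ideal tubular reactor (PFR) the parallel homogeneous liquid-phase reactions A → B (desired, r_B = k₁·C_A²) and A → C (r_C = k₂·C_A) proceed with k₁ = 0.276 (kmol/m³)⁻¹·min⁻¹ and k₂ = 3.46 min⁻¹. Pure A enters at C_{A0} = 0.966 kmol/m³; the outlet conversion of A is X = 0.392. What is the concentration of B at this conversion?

C_A = C_{A0}(1−X) = 0.5873 kmol/m³.
Along a PFR/batch, dC_C/dC_A = −r_C/(r_B+r_C) = −k₂/(k₂+k₁·C_A).
Integrating from C_{A0} to C_A: C_C = (3.46/0.276)·ln[(3.46+0.276·0.966)/(3.46+0.276·0.587)] = 12.54·ln(3.727/3.622) = 0.3566 kmol/m³.
Then C_B = (C_{A0}−C_A) − C_C = 0.3787 − 0.3566 = 0.02207 kmol/m³.

0.0221 kmol/m³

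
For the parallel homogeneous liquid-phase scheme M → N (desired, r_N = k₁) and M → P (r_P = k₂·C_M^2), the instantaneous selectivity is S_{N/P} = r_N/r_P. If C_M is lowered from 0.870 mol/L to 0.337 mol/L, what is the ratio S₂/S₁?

S_{N/P} = (k₁/k₂)·C_M^-2, so S₂/S₁ = (C_{M,2}/C_{M,1})^-2.
= (0.337/0.870)^(-2) = (0.3874)^(-2) = 6.66.

6.66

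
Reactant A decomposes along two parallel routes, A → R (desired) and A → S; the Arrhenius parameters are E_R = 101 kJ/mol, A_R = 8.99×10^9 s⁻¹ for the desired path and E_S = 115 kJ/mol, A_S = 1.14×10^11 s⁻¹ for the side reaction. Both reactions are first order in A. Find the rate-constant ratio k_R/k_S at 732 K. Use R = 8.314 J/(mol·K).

0.787

With equal orders, S_{R/S} = k_R/k_S = (A_R/A_S)·exp[(E_S−E_R)/(RT)].
(E_S−E_R)/(RT) = (115−101)×10³/(8.314×732) = 14000/6086 = 2.300.
k_R/k_S = (8.99×10^9/1.14×10^11)·exp(2.300) = 0.07886 × 9.978 = 0.787.
Since E_R < E_S, lowering the temperature improves selectivity toward R.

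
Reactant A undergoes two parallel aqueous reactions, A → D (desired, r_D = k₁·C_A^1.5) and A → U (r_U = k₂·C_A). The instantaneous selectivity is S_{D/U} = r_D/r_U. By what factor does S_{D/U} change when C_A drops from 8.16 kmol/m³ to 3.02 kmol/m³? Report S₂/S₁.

0.608

S_{D/U} = (k₁/k₂)·C_A^0.5, so S₂/S₁ = (C_{A,2}/C_{A,1})^0.5.
= (3.02/8.16)^0.5 = (0.3701)^0.5 = 0.608.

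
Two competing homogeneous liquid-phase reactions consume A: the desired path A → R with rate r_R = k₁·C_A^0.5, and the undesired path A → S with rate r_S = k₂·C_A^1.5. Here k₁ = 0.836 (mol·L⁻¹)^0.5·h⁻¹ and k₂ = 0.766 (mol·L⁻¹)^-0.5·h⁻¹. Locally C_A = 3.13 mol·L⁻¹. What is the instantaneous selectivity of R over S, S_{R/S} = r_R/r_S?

S_{R/S} = r_R/r_S = (k₁·C_A^0.5)/(k₂·C_A^1.5) = (k₁/k₂)·C_A⁻¹.
= (0.836×3.130^0.5) / (0.766×3.130^1.5) = 1.479/4.242 = 0.349.
The undesired path is higher order in A, so low C_A (CSTR or dilute feed) favours R.

0.349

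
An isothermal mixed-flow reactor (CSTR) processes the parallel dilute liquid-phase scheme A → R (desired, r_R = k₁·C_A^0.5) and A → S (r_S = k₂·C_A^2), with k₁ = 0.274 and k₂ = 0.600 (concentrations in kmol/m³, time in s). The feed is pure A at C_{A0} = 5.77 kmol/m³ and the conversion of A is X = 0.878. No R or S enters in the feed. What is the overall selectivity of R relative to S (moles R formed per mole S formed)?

0.773

Exit C_A = C_{A0}(1−X) = 5.77×0.122 = 0.7039 kmol/m³.
Rates in a CSTR are evaluated at the outlet concentration: r_R = 0.274×0.7039^0.5 = 0.2299, r_S = 0.600×0.7039^2 = 0.2973.
Overall selectivity = C_R/C_S = r_Rτ/(r_Sτ) = r_R/r_S = 0.773.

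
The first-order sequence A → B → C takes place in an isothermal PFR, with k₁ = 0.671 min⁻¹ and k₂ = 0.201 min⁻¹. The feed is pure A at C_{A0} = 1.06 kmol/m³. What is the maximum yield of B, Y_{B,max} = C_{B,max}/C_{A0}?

0.597

Evaluating C_B at τ_opt = ln(k₂/k₁)/(k₂−k₁) gives C_{B,max}/C_{A0} = (k₁/k₂)^[k₂/(k₂−k₁)].
= (0.671/0.201)^(0.201/(0.201−0.671)) = (3.338)^(-0.4277) = 0.5972.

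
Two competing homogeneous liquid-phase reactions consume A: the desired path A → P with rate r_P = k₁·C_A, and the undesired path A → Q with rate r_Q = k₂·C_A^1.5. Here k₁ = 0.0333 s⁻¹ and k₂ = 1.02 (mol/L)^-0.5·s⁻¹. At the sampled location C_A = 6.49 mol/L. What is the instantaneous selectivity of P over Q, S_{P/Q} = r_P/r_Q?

0.0128

S_{P/Q} = r_P/r_Q = (k₁·C_A)/(k₂·C_A^1.5) = (k₁/k₂)·C_A^-0.5.
= (0.0333×6.490) / (1.02×6.490^1.5) = 0.2161/16.86 = 0.0128.
The undesired path is higher order in A, so low C_A (CSTR or dilute feed) favours P.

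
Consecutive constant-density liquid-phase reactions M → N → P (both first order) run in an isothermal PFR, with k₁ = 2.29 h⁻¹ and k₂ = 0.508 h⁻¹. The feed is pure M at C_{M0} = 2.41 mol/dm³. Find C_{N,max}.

At the optimum, C_{N,max}/C_{M0} = (k₁/k₂)^[k₂/(k₂−k₁)].
= (2.29/0.508)^(0.508/(0.508−2.29)) = (4.508)^(-0.2851) = 0.6510.
C_{N,max} = 0.6510×2.41 = 1.57 mol/dm³.

1.57 mol/dm³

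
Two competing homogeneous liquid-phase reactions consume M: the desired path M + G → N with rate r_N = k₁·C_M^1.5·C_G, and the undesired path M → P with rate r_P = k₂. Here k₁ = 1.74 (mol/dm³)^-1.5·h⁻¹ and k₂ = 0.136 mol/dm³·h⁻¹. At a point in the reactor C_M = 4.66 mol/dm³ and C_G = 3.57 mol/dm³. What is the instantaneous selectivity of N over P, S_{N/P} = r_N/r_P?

459

S_{N/P} = r_N/r_P = (k₁·C_M^1.5·C_G)/(k₂) = (k₁/k₂)·C_M^1.5·C_G.
= (1.74×4.660^1.5×3.570) / (0.136) = 62.49/0.1360 = 459.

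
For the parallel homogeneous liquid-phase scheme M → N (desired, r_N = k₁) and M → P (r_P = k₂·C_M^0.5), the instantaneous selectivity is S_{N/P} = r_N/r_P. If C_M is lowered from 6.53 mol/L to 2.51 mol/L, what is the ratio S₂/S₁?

S_{N/P} = (k₁/k₂)·C_M^-0.5, so S₂/S₁ = (C_{M,2}/C_{M,1})^-0.5.
= (2.51/6.53)^(-0.5) = (0.3844)^(-0.5) = 1.61.
Selectivity toward N rises as C_M falls — low-concentration operation is favoured.

1.61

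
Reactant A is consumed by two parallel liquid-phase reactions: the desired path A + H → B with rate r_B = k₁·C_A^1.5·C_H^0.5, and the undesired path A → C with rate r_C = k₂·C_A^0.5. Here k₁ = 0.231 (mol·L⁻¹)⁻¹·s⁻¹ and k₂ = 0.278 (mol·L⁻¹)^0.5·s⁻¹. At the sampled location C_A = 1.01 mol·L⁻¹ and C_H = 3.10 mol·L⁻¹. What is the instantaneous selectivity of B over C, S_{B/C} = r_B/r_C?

1.48

S_{B/C} = r_B/r_C = (k₁·C_A^1.5·C_H^0.5)/(k₂·C_A^0.5) = (k₁/k₂)·C_A·C_H^0.5.
= (0.231×1.010^1.5×3.100^0.5) / (0.278×1.010^0.5) = 0.4128/0.2794 = 1.48.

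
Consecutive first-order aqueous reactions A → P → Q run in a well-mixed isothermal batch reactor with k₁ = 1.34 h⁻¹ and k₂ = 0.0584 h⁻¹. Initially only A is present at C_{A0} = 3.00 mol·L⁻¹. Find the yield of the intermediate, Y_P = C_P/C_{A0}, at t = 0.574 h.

0.527

The intermediate concentration in a first-order A→B→C sequence is C_P = k₁C_{A0}(e^(−k₁t) − e^(−k₂t))/(k₂−k₁).
e^(−k₁t) = e^(−1.34×0.574) = e^(−0.7692) = 0.4634; e^(−k₂t) = e^(−0.03352) = 0.9670.
C_P = 1.34×3.00/(0.0584−1.34) × (0.4634−0.9670) = (-3.137)×(-0.5036) = 1.580 mol·L⁻¹.
Y_P = C_P/C_{A0} = 1.580/3.00 = 0.527.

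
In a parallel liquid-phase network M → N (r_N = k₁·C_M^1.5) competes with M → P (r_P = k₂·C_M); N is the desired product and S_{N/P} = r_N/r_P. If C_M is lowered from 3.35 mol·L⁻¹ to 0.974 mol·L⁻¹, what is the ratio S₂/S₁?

0.539

S_{N/P} = (k₁/k₂)·C_M^0.5, so S₂/S₁ = (C_{M,2}/C_{M,1})^0.5.
= (0.974/3.35)^0.5 = (0.2907)^0.5 = 0.539.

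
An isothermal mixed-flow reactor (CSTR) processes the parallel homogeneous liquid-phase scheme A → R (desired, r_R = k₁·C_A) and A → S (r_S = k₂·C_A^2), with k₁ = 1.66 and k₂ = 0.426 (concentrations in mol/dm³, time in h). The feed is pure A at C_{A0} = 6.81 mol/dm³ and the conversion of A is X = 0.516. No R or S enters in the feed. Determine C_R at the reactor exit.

1.90 mol/dm³

Exit C_A = C_{A0}(1−X) = 6.81×0.484 = 3.296 mol/dm³.
Rates in a CSTR are evaluated at the outlet concentration: r_R = 1.66×3.296 = 5.471, r_S = 0.426×3.296^2 = 4.628.
Fraction of consumed A going to R: r_R/(r_R+r_S) = 0.5418.
C_R = 0.5418·C_{A0}·X = 0.5418×6.81×0.516 = 1.90 mol/dm³.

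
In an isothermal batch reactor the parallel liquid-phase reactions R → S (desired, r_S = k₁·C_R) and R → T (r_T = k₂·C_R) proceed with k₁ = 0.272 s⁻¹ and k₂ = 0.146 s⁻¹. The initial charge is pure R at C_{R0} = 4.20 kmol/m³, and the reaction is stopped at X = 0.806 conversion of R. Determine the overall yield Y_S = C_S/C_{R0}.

C_R = C_{R0}(1−X) = 0.8148 kmol/m³.
Both paths are first order in R, so the instantaneous fraction to S is constant: dC_S/d(−C_R) = k₁/(k₁+k₂) = 0.6507.
C_S = 0.6507·(C_{R0}−C_R) = 0.6507×3.385 = 2.20 kmol/m³.
Y_S = C_S/C_{R0} = 2.203/4.20 = 0.524.

0.524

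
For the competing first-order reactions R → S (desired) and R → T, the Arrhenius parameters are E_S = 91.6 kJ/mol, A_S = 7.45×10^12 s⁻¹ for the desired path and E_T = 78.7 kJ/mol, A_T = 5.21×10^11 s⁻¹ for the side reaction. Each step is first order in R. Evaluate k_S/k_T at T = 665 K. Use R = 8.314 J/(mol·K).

1.39

With equal orders, S_{S/T} = k_S/k_T = (A_S/A_T)·exp[(E_T−E_S)/(RT)].
(E_T−E_S)/(RT) = (78.7−91.6)×10³/(8.314×665) = -12900/5529 = -2.333.
k_S/k_T = (7.45×10^12/5.21×10^11)·exp(-2.333) = 14.30 × 0.09698 = 1.39.
Since E_S > E_T, raising the temperature improves selectivity toward S.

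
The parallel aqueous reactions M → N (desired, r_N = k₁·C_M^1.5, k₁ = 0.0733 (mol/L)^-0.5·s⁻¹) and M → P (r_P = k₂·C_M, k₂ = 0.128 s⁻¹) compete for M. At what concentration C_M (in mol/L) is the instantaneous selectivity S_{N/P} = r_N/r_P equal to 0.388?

0.459 mol/L

S_{N/P} = (k₁/k₂)·C_M^0.5 ⇒ C_M = (S·k₂/k₁)^(2).
= (0.388×0.128/0.0733)^(2) = (0.6775)^(2) = 0.459 mol/L.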